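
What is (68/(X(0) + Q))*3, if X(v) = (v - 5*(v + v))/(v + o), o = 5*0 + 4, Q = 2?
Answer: 102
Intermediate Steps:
o = 4 (o = 0 + 4 = 4)
X(v) = -9*v/(4 + v) (X(v) = (v - 5*(v + v))/(v + 4) = (v - 10*v)/(4 + v) = (-9*v)/(4 + v) = -9*v/(4 + v))
(68/(X(0) + Q))*3 = (68/(-9*0/(4 + 0) + 2))*3 = (68/(-9*0/4 + 2))*3 = (68/(-9*0*¼ + 2))*3 = (68/(0 + 2))*3 = (68/2)*3 = (68*(½))*3 = 34*3 = 102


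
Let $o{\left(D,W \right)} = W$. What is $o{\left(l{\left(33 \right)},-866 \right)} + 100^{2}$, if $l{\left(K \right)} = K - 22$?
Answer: $9134$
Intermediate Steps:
$l{\left(K \right)} = -22 + K$
$o{\left(l{\left(33 \right)},-866 \right)} + 100^{2} = -866 + 100^{2} = -866 + 10000 = 9134$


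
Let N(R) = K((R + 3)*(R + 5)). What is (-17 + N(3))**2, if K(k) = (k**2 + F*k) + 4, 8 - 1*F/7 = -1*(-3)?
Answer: 15768841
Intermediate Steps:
F = 35 (F = 56 - (-7)*(-3) = 56 - 7*3 = 56 - 21 = 35)
K(k) = 4 + k**2 + 35*k (K(k) = (k**2 + 35*k) + 4 = 4 + k**2 + 35*k)
N(R) = 4 + (3 + R)**2*(5 + R)**2 + 35*(3 + R)*(5 + R) (N(R) = 4 + ((R + 3)*(R + 5))**2 + 35*((R + 3)*(R + 5)) = 4 + ((3 + R)*(5 + R))**2 + 35*((3 + R)*(5 + R)) = 4 + (3 + R)**2*(5 + R)**2 + 35*(3 + R)*(5 + R))
(-17 + N(3))**2 = (-17 + (754 + 3**4 + 16*3**3 + 129*3**2 + 520*3))**2 = (-17 + (754 + 81 + 16*27 + 129*9 + 1560))**2 = (-17 + (754 + 81 + 432 + 1161 + 1560))**2 = (-17 + 3988)**2 = 3971**2 = 15768841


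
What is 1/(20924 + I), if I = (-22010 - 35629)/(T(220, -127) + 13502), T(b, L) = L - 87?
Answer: 13288/277980473 ≈ 4.7802e-5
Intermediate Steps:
T(b, L) = -87 + L
I = -57639/13288 (I = (-22010 - 35629)/((-87 - 127) + 13502) = -57639/(-214 + 13502) = -57639/13288 ≈ -4.3377)
1/(20924 + I) = 1/(20924 - 57639/13288) = 1/(277980473/13288) = 13288/277980473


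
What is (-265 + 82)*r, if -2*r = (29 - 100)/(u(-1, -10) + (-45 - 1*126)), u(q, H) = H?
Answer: 12993/362 ≈ 35.892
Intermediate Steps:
r = -71/362 (r = -(29 - 100)/(2*(-10 + (-45 - 1*126))) = -(-71)/(2*(-10 + (-45 - 126))) = -(-71)/(2*(-10 - 171)) = -(-71)/(2*(-181)) = -(-71)*(-1)/(2*181) = -½*71/181 = -71/362 ≈ -0.19613)
(-265 + 82)*r = (-265 + 82)*(-71/362) = -183*(-71/362) = 12993/362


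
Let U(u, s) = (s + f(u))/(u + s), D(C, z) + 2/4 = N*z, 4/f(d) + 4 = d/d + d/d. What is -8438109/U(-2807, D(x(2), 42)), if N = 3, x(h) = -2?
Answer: 2381767293/13 ≈ 1.8321e+8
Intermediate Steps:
f(d) = -2 (f(d) = 4/(-4 + (d/d + d/d)) = 4/(-4 + (1 + 1)) = 4/(-4 + 2) = 4/(-2) = 4*(-½) = -2)
D(C, z) = -½ + 3*z
U(u, s) = (-2 + s)/(s + u) (U(u, s) = (s - 2)/(u + s) = (-2 + s)/(s + u))
-8438109/U(-2807, D(x(2), 42)) = -8438109*((-½ + 3*42) - 2807)/(-2 + (-½ + 3*42)) = -8438109*((-½ + 126) - 2807)/(-2 + (-½ + 126)) = -8438109*(251/2 - 2807)/(-2 + 251/2) = -8438109/((247/2)/(-5363/2)) = -8438109/((-2/5363*247/2)) = -8438109/(-247/5363) = -8438109*(-5363/247) = 2381767293/13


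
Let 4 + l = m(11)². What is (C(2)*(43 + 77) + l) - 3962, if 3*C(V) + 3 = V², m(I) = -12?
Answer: -3782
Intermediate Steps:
C(V) = -1 + V²/3
l = 140 (l = -4 + (-12)² = -4 + 144 = 140)
(C(2)*(43 + 77) + l) - 3962 = ((-1 + (⅓)*2²)*(43 + 77) + 140) - 3962 = ((-1 + (⅓)*4)*120 + 140) - 3962 = ((-1 + 4/3)*120 + 140) - 3962 = ((⅓)*120 + 140) - 3962 = (40 + 140) - 3962 = 180 - 3962 = -3782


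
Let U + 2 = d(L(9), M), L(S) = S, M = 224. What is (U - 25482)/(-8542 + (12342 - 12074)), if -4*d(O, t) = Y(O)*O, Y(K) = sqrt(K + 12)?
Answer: 12742/4137 + 3*sqrt(21)/11032 ≈ 3.0813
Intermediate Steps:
Y(K) = sqrt(12 + K)
d(O, t) = -O*sqrt(12 + O)/4 (d(O, t) = -sqrt(12 + O)*O/4 = -O*sqrt(12 + O)/4)
U = -2 - 9*sqrt(21)/4 (U = -2 - 1/4*9*sqrt(12 + 9) = -2 - 1/4*9*sqrt(21) = -2 - 9*sqrt(21)/4 ≈ -12.311)
(U - 25482)/(-8542 + (12342 - 12074)) = ((-2 - 9*sqrt(21)/4) - 25482)/(-8542 + (12342 - 12074)) = (-25484 - 9*sqrt(21)/4)/(-8542 + 268) = (-25484 - 9*sqrt(21)/4)/(-8274) = (-25484 - 9*sqrt(21)/4)*(-1/8274) = 12742/4137 + 3*sqrt(21)/11032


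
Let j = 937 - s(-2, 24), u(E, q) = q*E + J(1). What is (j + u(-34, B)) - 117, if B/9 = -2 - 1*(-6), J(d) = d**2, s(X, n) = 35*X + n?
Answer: -357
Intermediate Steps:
s(X, n) = n + 35*X
B = 36 (B = 9*(-2 - 1*(-6)) = 9*(-2 + 6) = 9*4 = 36)
u(E, q) = 1 + E*q (u(E, q) = q*E + 1**2 = E*q + 1 = 1 + E*q)
j = 983 (j = 937 - (24 + 35*(-2)) = 937 - (24 - 70) = 937 - 1*(-46) = 937 + 46 = 983)
(j + u(-34, B)) - 117 = (983 + (1 - 34*36)) - 117 = (983 + (1 - 1224)) - 117 = (983 - 1223) - 117 = -240 - 117 = -357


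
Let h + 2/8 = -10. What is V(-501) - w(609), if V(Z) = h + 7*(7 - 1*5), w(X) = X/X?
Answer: 11/4 ≈ 2.7500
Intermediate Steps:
h = -41/4 (h = -¼ - 10 = -41/4 ≈ -10.250)
w(X) = 1
V(Z) = 15/4 (V(Z) = -41/4 + 7*(7 - 1*5) = -41/4 + 7*(7 - 5) = -41/4 + 7*2 = -41/4 + 14 = 15/4)
V(-501) - w(609) = 15/4 - 1*1 = 15/4 - 1 = 11/4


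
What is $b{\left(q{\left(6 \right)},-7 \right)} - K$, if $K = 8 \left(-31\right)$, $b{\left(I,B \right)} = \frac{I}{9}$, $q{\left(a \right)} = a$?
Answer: $\frac{746}{3} \approx 248.67$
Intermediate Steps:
$b{\left(I,B \right)} = \frac{I}{9}$ ($b{\left(I,B \right)} = I \frac{1}{9} = \frac{I}{9}$)
$K = -248$
$b{\left(q{\left(6 \right)},-7 \right)} - K = \frac{1}{9} \cdot 6 - -248 = \frac{2}{3} + 248 = \frac{746}{3}$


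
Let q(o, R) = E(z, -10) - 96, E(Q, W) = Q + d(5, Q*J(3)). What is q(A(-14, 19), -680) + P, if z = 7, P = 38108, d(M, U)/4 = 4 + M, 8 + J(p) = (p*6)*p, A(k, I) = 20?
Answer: 38055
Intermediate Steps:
J(p) = -8 + 6*p² (J(p) = -8 + (p*6)*p = -8 + (6*p)*p = -8 + 6*p²)
d(M, U) = 16 + 4*M (d(M, U) = 4*(4 + M) = 16 + 4*M)
E(Q, W) = 36 + Q (E(Q, W) = Q + (16 + 4*5) = Q + (16 + 20) = Q + 36 = 36 + Q)
q(o, R) = -53 (q(o, R) = (36 + 7) - 96 = 43 - 96 = -53)
q(A(-14, 19), -680) + P = -53 + 38108 = 38055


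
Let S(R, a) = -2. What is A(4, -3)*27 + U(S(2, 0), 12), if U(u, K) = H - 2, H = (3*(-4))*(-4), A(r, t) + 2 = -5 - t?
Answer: -62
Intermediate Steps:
A(r, t) = -7 - t (A(r, t) = -2 + (-5 - t) = -7 - t)
H = 48 (H = -12*(-4) = 48)
U(u, K) = 46 (U(u, K) = 48 - 2 = 46)
A(4, -3)*27 + U(S(2, 0), 12) = (-7 - 1*(-3))*27 + 46 = (-7 + 3)*27 + 46 = -4*27 + 46 = -108 + 46 = -62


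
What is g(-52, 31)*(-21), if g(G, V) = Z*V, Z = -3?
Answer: 1953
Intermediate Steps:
g(G, V) = -3*V
g(-52, 31)*(-21) = -3*31*(-21) = -93*(-21) = 1953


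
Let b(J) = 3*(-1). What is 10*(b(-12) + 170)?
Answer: 1670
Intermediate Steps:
b(J) = -3
10*(b(-12) + 170) = 10*(-3 + 170) = 10*167 = 1670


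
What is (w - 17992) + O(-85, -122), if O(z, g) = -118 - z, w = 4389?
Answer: -13636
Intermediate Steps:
(w - 17992) + O(-85, -122) = (4389 - 17992) + (-118 - 1*(-85)) = -13603 + (-118 + 85) = -13603 - 33 = -13636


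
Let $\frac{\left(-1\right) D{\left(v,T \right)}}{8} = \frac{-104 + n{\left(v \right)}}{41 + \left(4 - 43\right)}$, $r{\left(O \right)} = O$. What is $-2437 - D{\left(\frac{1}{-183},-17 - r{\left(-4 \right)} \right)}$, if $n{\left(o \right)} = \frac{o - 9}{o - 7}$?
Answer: $- \frac{1825477}{641} \approx -2847.9$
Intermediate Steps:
$n{\left(o \right)} = \frac{-9 + o}{-7 + o}$
$D{\left(v,T \right)} = 416 - \frac{4 \left(-9 + v\right)}{-7 + v}$ ($D{\left(v,T \right)} = - 8 \frac{-104 + \frac{-9 + v}{-7 + v}}{41 + \left(4 - 43\right)} = - 8 \frac{-104 + \frac{-9 + v}{-7 + v}}{41 - 39} = - 8 \frac{-104 + \frac{-9 + v}{-7 + v}}{2} = - 8 \left(-104 + \frac{-9 + v}{-7 + v}\right) \frac{1}{2} = - 8 \left(-52 + \frac{-9 + v}{2 \left(-7 + v\right)}\right) = 416 - \frac{4 \left(-9 + v\right)}{-7 + v}$)
$-2437 - D{\left(\frac{1}{-183},-17 - r{\left(-4 \right)} \right)} = -2437 - \frac{4 \left(-719 + \frac{103}{-183}\right)}{-7 + \frac{1}{-183}} = -2437 - \frac{4 \left(-719 + 103 \left(- \frac{1}{183}\right)\right)}{-7 - \frac{1}{183}} = -2437 - \frac{4 \left(-719 - \frac{103}{183}\right)}{- \frac{1282}{183}} = -2437 - 4 \left(- \frac{183}{1282}\right) \left(- \frac{131680}{183}\right) = -2437 - \frac{263360}{641} = - \frac{1825477}{641}$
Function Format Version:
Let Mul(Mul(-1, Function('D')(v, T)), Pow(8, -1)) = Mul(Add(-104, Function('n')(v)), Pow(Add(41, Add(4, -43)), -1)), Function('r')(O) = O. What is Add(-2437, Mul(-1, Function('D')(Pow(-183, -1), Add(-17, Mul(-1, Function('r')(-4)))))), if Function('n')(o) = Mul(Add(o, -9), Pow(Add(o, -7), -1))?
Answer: Rational(-1825477, 641) ≈ -2847.9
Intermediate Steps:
Function('n')(o) = Mul(Pow(Add(-7, o), -1), Add(-9, o)) (Function('n')(o) = Mul(Add(-9, o), Pow(Add(-7, o), -1)) = Mul(Pow(Add(-7, o), -1), Add(-9, o)))
Function('D')(v, T) = Add(416, Mul(-4, Pow(Add(-7, v), -1), Add(-9, v))) (Function('D')(v, T) = Mul(-8, Mul(Add(-104, Mul(Pow(Add(-7, v), -1), Add(-9, v))), Pow(Add(41, Add(4, -43)), -1))) = Mul(-8, Mul(Add(-104, Mul(Pow(Add(-7, v), -1), Add(-9, v))), Pow(Add(41, -39), -1))) = Mul(-8, Mul(Add(-104, Mul(Pow(Add(-7, v), -1), Add(-9, v))), Pow(2, -1))) = Mul(-8, Mul(Add(-104, Mul(Pow(Add(-7, v), -1), Add(-9, v))), Rational(1, 2))) = Mul(-8, Add(-52, Mul(Rational(1, 2), Pow(Add(-7, v), -1), Add(-9, v)))) = Add(416, Mul(-4, Pow(Add(-7, v), -1), Add(-9, v))))
Add(-2437, Mul(-1, Function('D')(Pow(-183, -1), Add(-17, Mul(-1, Function('r')(-4)))))) = Add(-2437, Mul(-1, Mul(4, Pow(Add(-7, Pow(-183, -1)), -1), Add(-719, Mul(103, Pow(-183, -1)))))) = Add(-2437, Mul(-1, Mul(4, Pow(Add(-7, Rational(-1, 183)), -1), Add(-719, Mul(103, Rational(-1, 183)))))) = Add(-2437, Mul(-1, Mul(4, Pow(Rational(-1282, 183), -1), Add(-719, Rational(-103, 183))))) = Add(-2437, Mul(-1, Mul(4, Rational(-183, 1282), Rational(-131680, 183)))) = Add(-2437, Mul(-1, Rational(263360, 641))) = Add(-2437, Rational(-263360, 641)) = Rational(-1825477, 641)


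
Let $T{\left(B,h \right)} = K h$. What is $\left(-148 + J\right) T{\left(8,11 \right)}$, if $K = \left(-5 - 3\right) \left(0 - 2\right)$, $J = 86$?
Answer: $-10912$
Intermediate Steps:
$K = 16$ ($K = \left(-8\right) \left(-2\right) = 16$)
$T{\left(B,h \right)} = 16 h$
$\left(-148 + J\right) T{\left(8,11 \right)} = \left(-148 + 86\right) 16 \cdot 11 = \left(-62\right) 176 = -10912$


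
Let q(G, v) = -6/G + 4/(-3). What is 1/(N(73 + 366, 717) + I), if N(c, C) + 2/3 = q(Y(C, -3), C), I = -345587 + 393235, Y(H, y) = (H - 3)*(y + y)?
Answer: 714/34019245 ≈ 2.0988e-5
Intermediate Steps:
Y(H, y) = 2*y*(-3 + H) (Y(H, y) = (-3 + H)*(2*y) = 2*y*(-3 + H))
q(G, v) = -4/3 - 6/G (q(G, v) = -6/G + 4*(-1/3) = -6/G - 4/3 = -4/3 - 6/G)
I = 47648
N(c, C) = -2 - 6/(18 - 6*C) (N(c, C) = -2/3 + (-4/3 - 6*(-1/(6*(-3 + C)))) = -2/3 + (-4/3 - 6/(18 - 6*C)) = -2 - 6/(18 - 6*C))
1/(N(73 + 366, 717) + I) = 1/((7 - 2*717)/(-3 + 717) + 47648) = 1/((7 - 1434)/714 + 47648) = 1/((1/714)*(-1427) + 47648) = 1/(-1427/714 + 47648) = 1/(34019245/714) = 714/34019245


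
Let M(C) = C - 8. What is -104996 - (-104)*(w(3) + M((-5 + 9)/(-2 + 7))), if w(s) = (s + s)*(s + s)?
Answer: -510004/5 ≈ -1.0200e+5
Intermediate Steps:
M(C) = -8 + C
w(s) = 4*s² (w(s) = (2*s)*(2*s) = 4*s²)
-104996 - (-104)*(w(3) + M((-5 + 9)/(-2 + 7))) = -104996 - (-104)*(4*3² + (-8 + (-5 + 9)/(-2 + 7))) = -104996 - (-104)*(4*9 + (-8 + 4/5)) = -104996 - (-104)*(36 + (-8 + 4*(⅕))) = -104996 - (-104)*(36 + (-8 + ⅘)) = -104996 - (-104)*(36 - 36/5) = -104996 - (-104)*144/5 = -104996 - 1*(-14976/5) = -104996 + 14976/5 = -510004/5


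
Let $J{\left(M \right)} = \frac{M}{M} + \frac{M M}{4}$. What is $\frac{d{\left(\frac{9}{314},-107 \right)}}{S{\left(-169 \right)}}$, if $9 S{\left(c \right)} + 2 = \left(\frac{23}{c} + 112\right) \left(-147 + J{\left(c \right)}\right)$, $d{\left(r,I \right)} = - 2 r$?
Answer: $- \frac{54756}{83037901781} \approx -6.5941 \cdot 10^{-7}$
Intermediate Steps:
$J{\left(M \right)} = 1 + \frac{M^{2}}{4}$ ($J{\left(M \right)} = 1 + M^{2} \cdot \frac{1}{4} = 1 + \frac{M^{2}}{4}$)
$S{\left(c \right)} = - \frac{2}{9} + \frac{\left(-146 + \frac{c^{2}}{4}\right) \left(112 + \frac{23}{c}\right)}{9}$ ($S{\left(c \right)} = - \frac{2}{9} + \frac{\left(\frac{23}{c} + 112\right) \left(-147 + \left(1 + \frac{c^{2}}{4}\right)\right)}{9} = - \frac{2}{9} + \frac{\left(112 + \frac{23}{c}\right) \left(-146 + \frac{c^{2}}{4}\right)}{9} = - \frac{2}{9} + \frac{\left(-146 + \frac{c^{2}}{4}\right) \left(112 + \frac{23}{c}\right)}{9}$)
$\frac{d{\left(\frac{9}{314},-107 \right)}}{S{\left(-169 \right)}} = \frac{\left(-2\right) \frac{9}{314}}{\frac{1}{36} \frac{1}{-169} \left(-13432 - -11055304 + 23 \left(-169\right)^{2} + 112 \left(-169\right)^{3}\right)} = \frac{\left(-2\right) 9 \cdot \frac{1}{314}}{\frac{1}{36} \left(- \frac{1}{169}\right) \left(-13432 + 11055304 + 23 \cdot 28561 + 112 \left(-4826809\right)\right)} = \frac{\left(-2\right) \frac{9}{314}}{\frac{1}{36} \left(- \frac{1}{169}\right) \left(-13432 + 11055304 + 656903 - 540602608\right)} = - \frac{9}{157 \cdot \frac{1}{36} \left(- \frac{1}{169}\right) \left(-528903833\right)} = - \frac{9}{157 \cdot \frac{528903833}{6084}} = \left(- \frac{9}{157}\right) \frac{6084}{528903833} = - \frac{54756}{83037901781}$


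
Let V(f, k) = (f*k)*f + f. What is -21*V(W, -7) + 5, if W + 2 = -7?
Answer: 12101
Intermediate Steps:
W = -9 (W = -2 - 7 = -9)
V(f, k) = f + k*f**2 (V(f, k) = k*f**2 + f = f + k*f**2)
-21*V(W, -7) + 5 = -(-189)*(1 - 9*(-7)) + 5 = -(-189)*(1 + 63) + 5 = -(-189)*64 + 5 = -21*(-576) + 5 = 12096 + 5 = 12101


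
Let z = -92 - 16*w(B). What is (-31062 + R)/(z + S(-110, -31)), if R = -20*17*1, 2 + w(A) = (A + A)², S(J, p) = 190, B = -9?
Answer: 2243/361 ≈ 6.2133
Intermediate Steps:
w(A) = -2 + 4*A² (w(A) = -2 + (A + A)² = -2 + (2*A)² = -2 + 4*A²)
R = -340 (R = -340*1 = -340)
z = -5244 (z = -92 - 16*(-2 + 4*(-9)²) = -92 - 16*(-2 + 4*81) = -92 - 16*(-2 + 324) = -92 - 16*322 = -92 - 5152 = -5244)
(-31062 + R)/(z + S(-110, -31)) = (-31062 - 340)/(-5244 + 190) = -31402/(-5054) = -31402*(-1/5054) = 2243/361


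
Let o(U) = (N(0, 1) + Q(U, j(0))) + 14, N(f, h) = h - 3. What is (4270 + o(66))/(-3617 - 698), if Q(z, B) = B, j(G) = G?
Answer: -4282/4315 ≈ -0.99235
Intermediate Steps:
N(f, h) = -3 + h
o(U) = 12 (o(U) = ((-3 + 1) + 0) + 14 = (-2 + 0) + 14 = -2 + 14 = 12)
(4270 + o(66))/(-3617 - 698) = (4270 + 12)/(-3617 - 698) = 4282/(-4315) = 4282*(-1/4315) = -4282/4315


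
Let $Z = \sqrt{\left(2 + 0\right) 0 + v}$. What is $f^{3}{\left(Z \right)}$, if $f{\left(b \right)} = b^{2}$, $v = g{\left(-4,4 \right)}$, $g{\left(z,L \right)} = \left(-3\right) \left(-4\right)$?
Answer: $1728$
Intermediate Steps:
$g{\left(z,L \right)} = 12$
$v = 12$
$Z = 2 \sqrt{3}$ ($Z = \sqrt{\left(2 + 0\right) 0 + 12} = \sqrt{2 \cdot 0 + 12} = \sqrt{0 + 12} = \sqrt{12} = 2 \sqrt{3} \approx 3.4641$)
$f^{3}{\left(Z \right)} = \left(\left(2 \sqrt{3}\right)^{2}\right)^{3} = 12^{3} = 1728$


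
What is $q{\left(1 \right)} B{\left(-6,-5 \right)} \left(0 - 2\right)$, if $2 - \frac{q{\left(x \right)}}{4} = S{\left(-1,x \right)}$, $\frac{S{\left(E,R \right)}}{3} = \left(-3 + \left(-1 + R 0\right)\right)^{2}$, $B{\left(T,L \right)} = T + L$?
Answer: $-4048$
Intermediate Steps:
$B{\left(T,L \right)} = L + T$
$S{\left(E,R \right)} = 48$ ($S{\left(E,R \right)} = 3 \left(-3 + \left(-1 + R 0\right)\right)^{2} = 3 \left(-3 + \left(-1 + 0\right)\right)^{2} = 3 \left(-3 - 1\right)^{2} = 3 \left(-4\right)^{2} = 3 \cdot 16 = 48$)
$q{\left(x \right)} = -184$ ($q{\left(x \right)} = 8 - 192 = -184$)
$q{\left(1 \right)} B{\left(-6,-5 \right)} \left(0 - 2\right) = - 184 \left(-5 - 6\right) \left(0 - 2\right) = \left(-184\right) \left(-11\right) \left(-2\right) = 2024 \left(-2\right) = -4048$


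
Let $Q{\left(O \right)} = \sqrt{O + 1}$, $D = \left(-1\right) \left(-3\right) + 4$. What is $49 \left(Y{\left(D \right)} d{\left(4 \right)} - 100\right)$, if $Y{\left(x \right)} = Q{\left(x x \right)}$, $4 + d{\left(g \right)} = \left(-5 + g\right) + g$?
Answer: $-4900 - 245 \sqrt{2} \approx -5246.5$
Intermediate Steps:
$D = 7$ ($D = 3 + 4 = 7$)
$d{\left(g \right)} = -9 + 2 g$ ($d{\left(g \right)} = -4 + \left(\left(-5 + g\right) + g\right) = -4 + \left(-5 + 2 g\right) = -9 + 2 g$)
$Q{\left(O \right)} = \sqrt{1 + O}$
$Y{\left(x \right)} = \sqrt{1 + x^{2}}$ ($Y{\left(x \right)} = \sqrt{1 + x x} = \sqrt{1 + x^{2}}$)
$49 \left(Y{\left(D \right)} d{\left(4 \right)} - 100\right) = 49 \left(\sqrt{1 + 7^{2}} \left(-9 + 2 \cdot 4\right) - 100\right) = 49 \left(\sqrt{1 + 49} \left(-9 + 8\right) - 100\right) = 49 \left(\sqrt{50} \left(-1\right) - 100\right) = 49 \left(5 \sqrt{2} \left(-1\right) - 100\right) = 49 \left(- 5 \sqrt{2} - 100\right) = 49 \left(-100 - 5 \sqrt{2}\right) = -4900 - 245 \sqrt{2}$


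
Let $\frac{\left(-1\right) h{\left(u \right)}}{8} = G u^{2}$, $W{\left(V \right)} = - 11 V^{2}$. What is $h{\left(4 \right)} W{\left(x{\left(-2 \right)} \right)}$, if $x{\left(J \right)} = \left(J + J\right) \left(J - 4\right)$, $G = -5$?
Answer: $-4055040$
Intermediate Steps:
$x{\left(J \right)} = 2 J \left(-4 + J\right)$
$h{\left(u \right)} = 40 u^{2}$ ($h{\left(u \right)} = - 8 \left(- 5 u^{2}\right) = 40 u^{2}$)
$h{\left(4 \right)} W{\left(x{\left(-2 \right)} \right)} = 40 \cdot 4^{2} \left(- 11 \left(2 \left(-2\right) \left(-4 - 2\right)\right)^{2}\right) = 40 \cdot 16 \left(- 11 \left(2 \left(-2\right) \left(-6\right)\right)^{2}\right) = 640 \left(- 11 \cdot 24^{2}\right) = 640 \left(\left(-11\right) 576\right) = 640 \left(-6336\right) = -4055040$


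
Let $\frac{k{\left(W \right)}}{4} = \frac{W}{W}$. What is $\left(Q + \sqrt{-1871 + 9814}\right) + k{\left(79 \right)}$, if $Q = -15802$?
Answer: $-15798 + 13 \sqrt{47} \approx -15709.0$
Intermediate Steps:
$k{\left(W \right)} = 4$ ($k{\left(W \right)} = 4 \frac{W}{W} = 4 \cdot 1 = 4$)
$\left(Q + \sqrt{-1871 + 9814}\right) + k{\left(79 \right)} = \left(-15802 + \sqrt{-1871 + 9814}\right) + 4 = \left(-15802 + \sqrt{7943}\right) + 4 = \left(-15802 + 13 \sqrt{47}\right) + 4 = -15798 + 13 \sqrt{47}$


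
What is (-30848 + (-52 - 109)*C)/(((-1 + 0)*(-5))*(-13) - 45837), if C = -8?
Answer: 14780/22951 ≈ 0.64398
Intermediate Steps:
(-30848 + (-52 - 109)*C)/(((-1 + 0)*(-5))*(-13) - 45837) = (-30848 + (-52 - 109)*(-8))/(((-1 + 0)*(-5))*(-13) - 45837) = (-30848 - 161*(-8))/(-1*(-5)*(-13) - 45837) = (-30848 + 1288)/(5*(-13) - 45837) = -29560/(-65 - 45837) = -29560/(-45902) = -29560*(-1/45902) = 14780/22951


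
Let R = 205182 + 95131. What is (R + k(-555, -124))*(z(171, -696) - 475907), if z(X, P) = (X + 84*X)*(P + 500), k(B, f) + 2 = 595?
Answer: -1000442338902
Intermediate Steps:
k(B, f) = 593 (k(B, f) = -2 + 595 = 593)
z(X, P) = 85*X*(500 + P) (z(X, P) = (85*X)*(500 + P) = 85*X*(500 + P))
R = 300313
(R + k(-555, -124))*(z(171, -696) - 475907) = (300313 + 593)*(85*171*(500 - 696) - 475907) = 300906*(85*171*(-196) - 475907) = 300906*(-2848860 - 475907) = 300906*(-3324767) = -1000442338902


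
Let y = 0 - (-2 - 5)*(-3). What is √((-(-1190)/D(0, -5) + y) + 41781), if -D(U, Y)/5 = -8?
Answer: √167159/2 ≈ 204.43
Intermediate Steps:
D(U, Y) = 40 (D(U, Y) = -5*(-8) = 40)
y = -21 (y = 0 - (-7)*(-3) = 0 - 1*21 = 0 - 21 = -21)
√((-(-1190)/D(0, -5) + y) + 41781) = √((-(-1190)/40 - 21) + 41781) = √((-70*(-17/40) - 21) + 41781) = √((119/4 - 21) + 41781) = √(35/4 + 41781) = √(167159/4) = √167159/2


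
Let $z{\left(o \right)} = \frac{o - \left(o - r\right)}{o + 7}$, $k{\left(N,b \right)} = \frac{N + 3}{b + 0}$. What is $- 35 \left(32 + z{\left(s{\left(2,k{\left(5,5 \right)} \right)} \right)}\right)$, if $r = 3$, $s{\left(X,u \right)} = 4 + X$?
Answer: $- \frac{14665}{13} \approx -1128.1$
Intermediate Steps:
$k{\left(N,b \right)} = \frac{3 + N}{b}$
$z{\left(o \right)} = \frac{3}{7 + o}$ ($z{\left(o \right)} = \frac{o - \left(-3 + o\right)}{o + 7} = \frac{3}{7 + o}$)
$- 35 \left(32 + z{\left(s{\left(2,k{\left(5,5 \right)} \right)} \right)}\right) = - 35 \left(32 + \frac{3}{7 + \left(4 + 2\right)}\right) = - 35 \left(32 + \frac{3}{7 + 6}\right) = - 35 \left(32 + \frac{3}{13}\right) = \left(-35\right) \frac{419}{13} = - \frac{14665}{13}$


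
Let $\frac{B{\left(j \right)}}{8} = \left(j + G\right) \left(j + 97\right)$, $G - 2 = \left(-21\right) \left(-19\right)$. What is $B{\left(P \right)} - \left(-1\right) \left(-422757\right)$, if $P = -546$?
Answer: $98083$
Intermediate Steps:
$G = 401$ ($G = 2 - -399 = 2 + 399 = 401$)
$B{\left(j \right)} = 8 \left(97 + j\right) \left(401 + j\right)$ ($B{\left(j \right)} = 8 \left(j + 401\right) \left(j + 97\right) = 8 \left(401 + j\right) \left(97 + j\right) = 8 \left(97 + j\right) \left(401 + j\right)$)
$B{\left(P \right)} - \left(-1\right) \left(-422757\right) = \left(311176 + 8 \left(-546\right)^{2} + 3984 \left(-546\right)\right) - \left(-1\right) \left(-422757\right) = \left(311176 + 8 \cdot 298116 - 2175264\right) - 422757 = \left(311176 + 2384928 - 2175264\right) - 422757 = 520840 - 422757 = 98083$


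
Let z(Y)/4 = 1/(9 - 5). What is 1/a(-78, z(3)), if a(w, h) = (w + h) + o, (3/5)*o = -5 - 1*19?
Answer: -1/117 ≈ -0.0085470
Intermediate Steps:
o = -40 (o = 5*(-5 - 1*19)/3 = 5*(-5 - 19)/3 = (5/3)*(-24) = -40)
z(Y) = 1 (z(Y) = 4/(9 - 5) = 4/4 = 4*(1/4) = 1)
a(w, h) = -40 + h + w (a(w, h) = (w + h) - 40 = (h + w) - 40 = -40 + h + w)
1/a(-78, z(3)) = 1/(-40 + 1 - 78) = 1/(-117) = -1/117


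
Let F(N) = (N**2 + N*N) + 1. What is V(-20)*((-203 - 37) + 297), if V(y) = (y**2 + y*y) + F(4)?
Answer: 47481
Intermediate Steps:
F(N) = 1 + 2*N**2 (F(N) = (N**2 + N**2) + 1 = 2*N**2 + 1 = 1 + 2*N**2)
V(y) = 33 + 2*y**2 (V(y) = (y**2 + y*y) + (1 + 2*4**2) = (y**2 + y**2) + (1 + 2*16) = 2*y**2 + (1 + 32) = 2*y**2 + 33 = 33 + 2*y**2)
V(-20)*((-203 - 37) + 297) = (33 + 2*(-20)**2)*((-203 - 37) + 297) = (33 + 2*400)*(-240 + 297) = (33 + 800)*57 = 833*57 = 47481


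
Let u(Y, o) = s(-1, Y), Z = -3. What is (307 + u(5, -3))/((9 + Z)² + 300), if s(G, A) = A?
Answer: 13/14 ≈ 0.92857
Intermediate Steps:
u(Y, o) = Y
(307 + u(5, -3))/((9 + Z)² + 300) = (307 + 5)/((9 - 3)² + 300) = 312/(6² + 300) = 312/(36 + 300) = 312/336 = 312*(1/336) = 13/14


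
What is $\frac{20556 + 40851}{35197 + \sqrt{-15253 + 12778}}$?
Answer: $\frac{2161342179}{1238831284} - \frac{921105 i \sqrt{11}}{1238831284} \approx 1.7447 - 0.002466 i$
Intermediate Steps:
$\frac{20556 + 40851}{35197 + \sqrt{-15253 + 12778}} = \frac{61407}{35197 + \sqrt{-2475}} = \frac{61407}{35197 + 15 i \sqrt{11}}$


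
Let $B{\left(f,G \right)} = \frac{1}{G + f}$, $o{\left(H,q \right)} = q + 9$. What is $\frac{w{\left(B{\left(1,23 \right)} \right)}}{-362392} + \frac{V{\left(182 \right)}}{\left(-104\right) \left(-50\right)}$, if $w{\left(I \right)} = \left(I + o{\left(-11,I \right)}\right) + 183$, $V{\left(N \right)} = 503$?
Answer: $\frac{135963257}{1413328800} \approx 0.096201$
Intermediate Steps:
$o{\left(H,q \right)} = 9 + q$
$w{\left(I \right)} = 192 + 2 I$ ($w{\left(I \right)} = \left(I + \left(9 + I\right)\right) + 183 = \left(9 + 2 I\right) + 183 = 192 + 2 I$)
$\frac{w{\left(B{\left(1,23 \right)} \right)}}{-362392} + \frac{V{\left(182 \right)}}{\left(-104\right) \left(-50\right)} = \frac{192 + \frac{2}{23 + 1}}{-362392} + \frac{503}{\left(-104\right) \left(-50\right)} = \left(192 + \frac{2}{24}\right) \left(- \frac{1}{362392}\right) + \frac{503}{5200} = \left(192 + 2 \cdot \frac{1}{24}\right) \left(- \frac{1}{362392}\right) + 503 \cdot \frac{1}{5200} = \left(192 + \frac{1}{12}\right) \left(- \frac{1}{362392}\right) + \frac{503}{5200} = \frac{2305}{12} \left(- \frac{1}{362392}\right) + \frac{503}{5200} = - \frac{2305}{4348704} + \frac{503}{5200} = \frac{135963257}{1413328800}$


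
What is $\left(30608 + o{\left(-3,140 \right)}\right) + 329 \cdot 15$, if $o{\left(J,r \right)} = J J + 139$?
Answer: $35691$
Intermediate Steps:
$o{\left(J,r \right)} = 139 + J^{2}$ ($o{\left(J,r \right)} = J^{2} + 139 = 139 + J^{2}$)
$\left(30608 + o{\left(-3,140 \right)}\right) + 329 \cdot 15 = \left(30608 + \left(139 + \left(-3\right)^{2}\right)\right) + 329 \cdot 15 = \left(30608 + \left(139 + 9\right)\right) + 4935 = \left(30608 + 148\right) + 4935 = 30756 + 4935 = 35691$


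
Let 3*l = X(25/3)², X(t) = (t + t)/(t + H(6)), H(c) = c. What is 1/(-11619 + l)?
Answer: -5547/64448093 ≈ -8.6069e-5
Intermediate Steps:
X(t) = 2*t/(6 + t) (X(t) = (t + t)/(t + 6) = (2*t)/(6 + t) = 2*t/(6 + t))
l = 2500/5547 (l = (2*(25/3)/(6 + 25/3))²/3 = (2*(25/3)/(43/3))²/3 = (2*(25/3)*(3/43))²/3 = (50/43)²/3 = (⅓)*(2500/1849) = 2500/5547 ≈ 0.45069)
1/(-11619 + l) = 1/(-11619 + 2500/5547) = 1/(-64448093/5547) = -5547/64448093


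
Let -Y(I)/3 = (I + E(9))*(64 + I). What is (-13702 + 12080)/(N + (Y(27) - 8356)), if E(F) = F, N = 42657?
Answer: -1622/24473 ≈ -0.066277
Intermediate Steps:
Y(I) = -3*(9 + I)*(64 + I) (Y(I) = -3*(I + 9)*(64 + I) = -3*(9 + I)*(64 + I))
(-13702 + 12080)/(N + (Y(27) - 8356)) = (-13702 + 12080)/(42657 + ((-1728 - 219*27 - 3*27²) - 8356)) = -1622/(42657 + ((-1728 - 5913 - 3*729) - 8356)) = -1622/(42657 + ((-1728 - 5913 - 2187) - 8356)) = -1622/(42657 + (-9828 - 8356)) = -1622/(42657 - 18184) = -1622/24473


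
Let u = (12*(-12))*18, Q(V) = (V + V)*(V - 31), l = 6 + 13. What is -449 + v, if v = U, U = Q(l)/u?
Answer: -48473/108 ≈ -448.82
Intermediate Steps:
l = 19
Q(V) = 2*V*(-31 + V) (Q(V) = (2*V)*(-31 + V) = 2*V*(-31 + V))
u = -2592 (u = -144*18 = -2592)
U = 19/108 (U = (2*19*(-31 + 19))/(-2592) = (2*19*(-12))*(-1/2592) = -456*(-1/2592) = 19/108 ≈ 0.17593)
v = 19/108 ≈ 0.17593
-449 + v = -449 + 19/108 = -48473/108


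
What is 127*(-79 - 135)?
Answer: -27178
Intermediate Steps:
127*(-79 - 135) = 127*(-214) = -27178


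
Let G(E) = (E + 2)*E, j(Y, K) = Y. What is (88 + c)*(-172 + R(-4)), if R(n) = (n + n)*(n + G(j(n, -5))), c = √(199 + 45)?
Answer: -17952 - 408*√61 ≈ -21139.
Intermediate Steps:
G(E) = E*(2 + E) (G(E) = (2 + E)*E = E*(2 + E))
c = 2*√61 (c = √244 = 2*√61 ≈ 15.620)
R(n) = 2*n*(n + n*(2 + n)) (R(n) = (n + n)*(n + n*(2 + n)) = (2*n)*(n + n*(2 + n)) = 2*n*(n + n*(2 + n)))
(88 + c)*(-172 + R(-4)) = (88 + 2*√61)*(-172 + 2*(-4)²*(3 - 4)) = (88 + 2*√61)*(-172 + 2*16*(-1)) = (88 + 2*√61)*(-172 - 32) = (88 + 2*√61)*(-204) = -17952 - 408*√61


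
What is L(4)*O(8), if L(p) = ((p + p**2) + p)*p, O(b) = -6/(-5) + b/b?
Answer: 1056/5 ≈ 211.20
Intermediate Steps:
O(b) = 11/5 (O(b) = -6*(-1/5) + 1 = 6/5 + 1 = 11/5)
L(p) = p*(p**2 + 2*p) (L(p) = (p**2 + 2*p)*p = p*(p**2 + 2*p))
L(4)*O(8) = (4**2*(2 + 4))*(11/5) = (16*6)*(11/5) = 96*(11/5) = 1056/5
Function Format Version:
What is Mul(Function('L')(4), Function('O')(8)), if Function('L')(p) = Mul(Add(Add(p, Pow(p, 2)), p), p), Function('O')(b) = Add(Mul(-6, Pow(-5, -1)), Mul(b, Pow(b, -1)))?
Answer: Rational(1056, 5) ≈ 211.20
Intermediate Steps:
Function('O')(b) = Rational(11, 5) (Function('O')(b) = Add(Mul(-6, Rational(-1, 5)), 1) = Add(Rational(6, 5), 1) = Rational(11, 5))
Function('L')(p) = Mul(p, Add(Pow(p, 2), Mul(2, p))) (Function('L')(p) = Mul(Add(Pow(p, 2), Mul(2, p)), p) = Mul(p, Add(Pow(p, 2), Mul(2, p))))
Mul(Function('L')(4), Function('O')(8)) = Mul(Mul(Pow(4, 2), Add(2, 4)), Rational(11, 5)) = Mul(Mul(16, 6), Rational(11, 5)) = Mul(96, Rational(11, 5)) = Rational(1056, 5)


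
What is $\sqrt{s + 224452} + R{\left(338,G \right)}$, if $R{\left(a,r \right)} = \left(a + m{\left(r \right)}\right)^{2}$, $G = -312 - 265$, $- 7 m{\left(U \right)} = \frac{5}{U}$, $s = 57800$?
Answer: $\frac{1863735544969}{16313521} + 2 \sqrt{70563} \approx 1.1478 \cdot 10^{5}$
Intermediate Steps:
$m{\left(U \right)} = - \frac{5}{7 U}$ ($m{\left(U \right)} = - \frac{5 \frac{1}{U}}{7} = - \frac{5}{7 U}$)
$G = -577$ ($G = -312 - 265 = -577$)
$R{\left(a,r \right)} = \left(a - \frac{5}{7 r}\right)^{2}$
$\sqrt{s + 224452} + R{\left(338,G \right)} = \sqrt{57800 + 224452} + \left(338 - \frac{5}{7 \left(-577\right)}\right)^{2} = \sqrt{282252} + \left(338 - - \frac{5}{4039}\right)^{2} = 2 \sqrt{70563} + \left(338 + \frac{5}{4039}\right)^{2} = 2 \sqrt{70563} + \left(\frac{1365187}{4039}\right)^{2} = 2 \sqrt{70563} + \frac{1863735544969}{16313521} = \frac{1863735544969}{16313521} + 2 \sqrt{70563}$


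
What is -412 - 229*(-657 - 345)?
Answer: 229046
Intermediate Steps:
-412 - 229*(-657 - 345) = -412 - 229*(-1002) = -412 + 229458 = 229046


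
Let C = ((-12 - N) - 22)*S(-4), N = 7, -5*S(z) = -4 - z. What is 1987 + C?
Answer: 1987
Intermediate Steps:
S(z) = ⅘ + z/5 (S(z) = -(-4 - z)/5 = ⅘ + z/5)
C = 0 (C = ((-12 - 1*7) - 22)*(⅘ + (⅕)*(-4)) = ((-12 - 7) - 22)*(⅘ - ⅘) = (-19 - 22)*0 = -41*0 = 0)
1987 + C = 1987 + 0 = 1987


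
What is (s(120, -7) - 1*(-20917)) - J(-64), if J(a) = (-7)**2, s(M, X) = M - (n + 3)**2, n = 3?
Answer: 20952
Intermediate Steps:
s(M, X) = -36 + M (s(M, X) = M - (3 + 3)**2 = M - 1*6**2 = M - 1*36 = M - 36 = -36 + M)
J(a) = 49
(s(120, -7) - 1*(-20917)) - J(-64) = ((-36 + 120) - 1*(-20917)) - 1*49 = (84 + 20917) - 49 = 21001 - 49 = 20952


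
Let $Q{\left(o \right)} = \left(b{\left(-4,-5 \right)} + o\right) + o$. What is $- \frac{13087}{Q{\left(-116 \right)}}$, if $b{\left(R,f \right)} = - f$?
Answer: $\frac{13087}{227} \approx 57.652$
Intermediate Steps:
$Q{\left(o \right)} = 5 + 2 o$ ($Q{\left(o \right)} = \left(\left(-1\right) \left(-5\right) + o\right) + o = \left(5 + o\right) + o = 5 + 2 o$)
$- \frac{13087}{Q{\left(-116 \right)}} = - \frac{13087}{5 + 2 \left(-116\right)} = - \frac{13087}{5 - 232} = - \frac{13087}{-227} = \left(-13087\right) \left(- \frac{1}{227}\right) = \frac{13087}{227}$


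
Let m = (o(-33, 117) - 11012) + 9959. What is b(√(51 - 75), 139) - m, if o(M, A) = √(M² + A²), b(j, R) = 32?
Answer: 1085 - 3*√1642 ≈ 963.44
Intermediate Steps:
o(M, A) = √(A² + M²)
m = -1053 + 3*√1642 (m = (√(117² + (-33)²) - 11012) + 9959 = (√(13689 + 1089) - 11012) + 9959 = (√14778 - 11012) + 9959 = (3*√1642 - 11012) + 9959 = (-11012 + 3*√1642) + 9959 = -1053 + 3*√1642 ≈ -931.44)
b(√(51 - 75), 139) - m = 32 - (-1053 + 3*√1642) = 32 + (1053 - 3*√1642) = 1085 - 3*√1642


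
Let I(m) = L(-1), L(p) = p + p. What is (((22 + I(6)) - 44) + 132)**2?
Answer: 11664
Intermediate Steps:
L(p) = 2*p
I(m) = -2 (I(m) = 2*(-1) = -2)
(((22 + I(6)) - 44) + 132)**2 = (((22 - 2) - 44) + 132)**2 = ((20 - 44) + 132)**2 = (-24 + 132)**2 = 108**2 = 11664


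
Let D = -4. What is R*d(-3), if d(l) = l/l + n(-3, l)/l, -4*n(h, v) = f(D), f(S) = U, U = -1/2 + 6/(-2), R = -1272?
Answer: -901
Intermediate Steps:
U = -7/2 (U = -1*1/2 + 6*(-1/2) = -1/2 - 3 = -7/2 ≈ -3.5000)
f(S) = -7/2
n(h, v) = 7/8 (n(h, v) = -1/4*(-7/2) = 7/8)
d(l) = 1 + 7/(8*l) (d(l) = l/l + 7/(8*l) = 1 + 7/(8*l))
R*d(-3) = -1272*(7/8 - 3)/(-3) = -(-424)*(-17)/8 = -1272*17/24 = -901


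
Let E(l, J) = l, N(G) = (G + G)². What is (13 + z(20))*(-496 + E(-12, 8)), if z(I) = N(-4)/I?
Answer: -41148/5 ≈ -8229.6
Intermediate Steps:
N(G) = 4*G² (N(G) = (2*G)² = 4*G²)
z(I) = 64/I (z(I) = (4*(-4)²)/I = (4*16)/I = 64/I)
(13 + z(20))*(-496 + E(-12, 8)) = (13 + 64/20)*(-496 - 12) = (13 + 64*(1/20))*(-508) = (13 + 16/5)*(-508) = (81/5)*(-508) = -41148/5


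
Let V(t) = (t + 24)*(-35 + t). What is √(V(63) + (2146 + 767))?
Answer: √5349 ≈ 73.137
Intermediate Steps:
V(t) = (-35 + t)*(24 + t) (V(t) = (24 + t)*(-35 + t) = (-35 + t)*(24 + t))
√(V(63) + (2146 + 767)) = √((-840 + 63² - 11*63) + (2146 + 767)) = √((-840 + 3969 - 693) + 2913) = √(2436 + 2913) = √5349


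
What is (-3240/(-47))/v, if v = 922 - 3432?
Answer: -324/11797 ≈ -0.027465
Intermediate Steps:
v = -2510
(-3240/(-47))/v = -3240/(-47)/(-2510) = -3240*(-1/47)*(-1/2510) = (3240/47)*(-1/2510) = -324/11797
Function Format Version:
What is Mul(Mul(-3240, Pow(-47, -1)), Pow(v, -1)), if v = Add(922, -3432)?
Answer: Rational(-324, 11797) ≈ -0.027465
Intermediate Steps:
v = -2510
Mul(Mul(-3240, Pow(-47, -1)), Pow(v, -1)) = Mul(Mul(-3240, Pow(-47, -1)), Pow(-2510, -1)) = Mul(Mul(-3240, Rational(-1, 47)), Rational(-1, 2510)) = Mul(Rational(3240, 47), Rational(-1, 2510)) = Rational(-324, 11797)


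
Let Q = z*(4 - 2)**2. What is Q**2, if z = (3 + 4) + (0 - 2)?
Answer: 400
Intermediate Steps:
z = 5 (z = 7 - 2 = 5)
Q = 20 (Q = 5*(4 - 2)**2 = 5*2**2 = 5*4 = 20)
Q**2 = 20**2 = 400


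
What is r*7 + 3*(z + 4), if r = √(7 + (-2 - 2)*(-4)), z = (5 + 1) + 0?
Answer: 30 + 7*√23 ≈ 63.571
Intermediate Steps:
z = 6 (z = 6 + 0 = 6)
r = √23 (r = √(7 - 4*(-4)) = √(7 + 16) = √23 ≈ 4.7958)
r*7 + 3*(z + 4) = √23*7 + 3*(6 + 4) = 7*√23 + 3*10 = 7*√23 + 30 = 30 + 7*√23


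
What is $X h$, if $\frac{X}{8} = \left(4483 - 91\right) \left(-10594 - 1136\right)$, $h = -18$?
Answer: $7418615040$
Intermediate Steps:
$X = -412145280$ ($X = 8 \left(4483 - 91\right) \left(-10594 - 1136\right) = 8 \cdot 4392 \left(-11730\right) = 8 \left(-51518160\right) = -412145280$)
$X h = \left(-412145280\right) \left(-18\right) = 7418615040$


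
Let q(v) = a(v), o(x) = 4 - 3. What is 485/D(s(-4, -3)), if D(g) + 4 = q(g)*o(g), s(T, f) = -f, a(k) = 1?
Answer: -485/3 ≈ -161.67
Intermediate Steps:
o(x) = 1
q(v) = 1
D(g) = -3 (D(g) = -4 + 1*1 = -4 + 1 = -3)
485/D(s(-4, -3)) = 485/(-3) = 485*(-1/3) = -485/3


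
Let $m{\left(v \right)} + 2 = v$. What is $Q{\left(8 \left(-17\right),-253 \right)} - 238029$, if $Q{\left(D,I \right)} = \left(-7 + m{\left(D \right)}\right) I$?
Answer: $-201344$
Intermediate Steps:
$m{\left(v \right)} = -2 + v$
$Q{\left(D,I \right)} = I \left(-9 + D\right)$ ($Q{\left(D,I \right)} = \left(-7 + \left(-2 + D\right)\right) I = \left(-9 + D\right) I = I \left(-9 + D\right)$)
$Q{\left(8 \left(-17\right),-253 \right)} - 238029 = - 253 \left(-9 + 8 \left(-17\right)\right) - 238029 = - 253 \left(-9 - 136\right) - 238029 = \left(-253\right) \left(-145\right) - 238029 = 36685 - 238029 = -201344$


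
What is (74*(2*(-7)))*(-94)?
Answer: 97384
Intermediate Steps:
(74*(2*(-7)))*(-94) = (74*(-14))*(-94) = -1036*(-94) = 97384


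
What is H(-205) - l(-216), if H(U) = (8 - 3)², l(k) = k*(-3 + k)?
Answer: -47279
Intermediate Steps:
H(U) = 25 (H(U) = 5² = 25)
H(-205) - l(-216) = 25 - (-216)*(-3 - 216) = 25 - (-216)*(-219) = 25 - 1*47304 = 25 - 47304 = -47279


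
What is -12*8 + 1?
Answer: -95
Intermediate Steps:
-12*8 + 1 = -96 + 1 = -95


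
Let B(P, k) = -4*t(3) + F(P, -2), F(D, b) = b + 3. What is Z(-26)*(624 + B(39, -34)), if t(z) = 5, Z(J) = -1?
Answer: -605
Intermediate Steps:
F(D, b) = 3 + b
B(P, k) = -19 (B(P, k) = -4*5 + (3 - 2) = -20 + 1 = -19)
Z(-26)*(624 + B(39, -34)) = -(624 - 19) = -1*605 = -605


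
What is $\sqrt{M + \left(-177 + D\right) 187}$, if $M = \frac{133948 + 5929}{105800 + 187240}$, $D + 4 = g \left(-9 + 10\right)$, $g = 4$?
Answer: $\frac{i \sqrt{19737853853905}}{24420} \approx 181.93 i$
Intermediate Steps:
$D = 0$ ($D = -4 + 4 \left(-9 + 10\right) = -4 + 4 \cdot 1 = -4 + 4 = 0$)
$M = \frac{139877}{293040} \approx 0.47733$
$\sqrt{M + \left(-177 + D\right) 187} = \sqrt{\frac{139877}{293040} + \left(-177 + 0\right) 187} = \sqrt{\frac{139877}{293040} - 33099} = \sqrt{- \frac{9699191083}{293040}} = \frac{i \sqrt{19737853853905}}{24420}$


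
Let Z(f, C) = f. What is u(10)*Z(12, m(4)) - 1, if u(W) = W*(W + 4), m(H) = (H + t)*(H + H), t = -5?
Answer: 1679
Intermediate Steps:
m(H) = 2*H*(-5 + H) (m(H) = (H - 5)*(H + H) = (-5 + H)*(2*H) = 2*H*(-5 + H))
u(W) = W*(4 + W)
u(10)*Z(12, m(4)) - 1 = (10*(4 + 10))*12 - 1 = (10*14)*12 - 1 = 140*12 - 1 = 1680 - 1 = 1679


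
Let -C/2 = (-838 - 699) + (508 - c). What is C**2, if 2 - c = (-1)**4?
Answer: 4243600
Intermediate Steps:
c = 1 (c = 2 - 1*(-1)**4 = 2 - 1*1 = 2 - 1 = 1)
C = 2060 (C = -2*((-838 - 699) + (508 - 1*1)) = -2*(-1537 + (508 - 1)) = -2*(-1537 + 507) = -2*(-1030) = 2060)
C**2 = 2060**2 = 4243600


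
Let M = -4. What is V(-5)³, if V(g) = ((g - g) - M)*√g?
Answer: -320*I*√5 ≈ -715.54*I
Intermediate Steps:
V(g) = 4*√g (V(g) = ((g - g) - 1*(-4))*√g = (0 + 4)*√g = 4*√g)
V(-5)³ = (4*√(-5))³ = (4*(I*√5))³ = (4*I*√5)³ = -320*I*√5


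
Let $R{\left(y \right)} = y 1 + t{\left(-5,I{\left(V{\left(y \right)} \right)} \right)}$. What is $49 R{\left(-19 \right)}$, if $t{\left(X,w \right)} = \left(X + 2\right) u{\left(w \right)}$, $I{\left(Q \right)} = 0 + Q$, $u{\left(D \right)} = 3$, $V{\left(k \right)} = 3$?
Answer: $-1372$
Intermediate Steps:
$I{\left(Q \right)} = Q$
$t{\left(X,w \right)} = 6 + 3 X$ ($t{\left(X,w \right)} = \left(X + 2\right) 3 = \left(2 + X\right) 3 = 6 + 3 X$)
$R{\left(y \right)} = -9 + y$ ($R{\left(y \right)} = y 1 + \left(6 + 3 \left(-5\right)\right) = y + \left(6 - 15\right) = y - 9 = -9 + y$)
$49 R{\left(-19 \right)} = 49 \left(-9 - 19\right) = 49 \left(-28\right) = -1372$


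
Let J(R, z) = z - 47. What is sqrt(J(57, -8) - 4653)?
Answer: 2*I*sqrt(1177) ≈ 68.615*I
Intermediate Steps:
J(R, z) = -47 + z
sqrt(J(57, -8) - 4653) = sqrt((-47 - 8) - 4653) = sqrt(-55 - 4653) = sqrt(-4708) = 2*I*sqrt(1177)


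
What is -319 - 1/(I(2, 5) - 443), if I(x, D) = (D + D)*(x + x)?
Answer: -128556/403 ≈ -319.00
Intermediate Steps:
I(x, D) = 4*D*x (I(x, D) = (2*D)*(2*x) = 4*D*x)
-319 - 1/(I(2, 5) - 443) = -319 - 1/(4*5*2 - 443) = -319 - 1/(40 - 443) = -319 - 1/(-403) = -319 - 1*(-1/403) = -319 + 1/403 = -128556/403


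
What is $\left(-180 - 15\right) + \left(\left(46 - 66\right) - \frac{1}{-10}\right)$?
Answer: $- \frac{2149}{10} \approx -214.9$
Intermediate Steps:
$\left(-180 - 15\right) + \left(\left(46 - 66\right) - \frac{1}{-10}\right) = \left(-180 - 15\right) - \frac{199}{10} = -195 + \left(-20 + \frac{1}{10}\right) = -195 - \frac{199}{10} = - \frac{2149}{10}$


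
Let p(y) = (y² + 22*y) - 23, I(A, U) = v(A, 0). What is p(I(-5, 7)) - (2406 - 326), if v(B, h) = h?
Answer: -2103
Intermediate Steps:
I(A, U) = 0
p(y) = -23 + y² + 22*y
p(I(-5, 7)) - (2406 - 326) = (-23 + 0² + 22*0) - (2406 - 326) = (-23 + 0 + 0) - 1*2080 = -23 - 2080 = -2103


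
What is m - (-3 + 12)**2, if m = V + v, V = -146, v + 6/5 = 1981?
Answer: 8764/5 ≈ 1752.8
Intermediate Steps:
v = 9899/5 (v = -6/5 + 1981 = 9899/5 ≈ 1979.8)
m = 9169/5 (m = -146 + 9899/5 = 9169/5 ≈ 1833.8)
m - (-3 + 12)**2 = 9169/5 - (-3 + 12)**2 = 9169/5 - 1*9**2 = 9169/5 - 1*81 = 9169/5 - 81 = 8764/5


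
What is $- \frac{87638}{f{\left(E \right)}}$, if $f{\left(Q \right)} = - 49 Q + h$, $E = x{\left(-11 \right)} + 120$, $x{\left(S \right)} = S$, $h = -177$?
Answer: $\frac{43819}{2759} \approx 15.882$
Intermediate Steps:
$E = 109$ ($E = -11 + 120 = 109$)
$f{\left(Q \right)} = -177 - 49 Q$ ($f{\left(Q \right)} = - 49 Q - 177 = -177 - 49 Q$)
$- \frac{87638}{f{\left(E \right)}} = - \frac{87638}{-177 - 5341} = - \frac{87638}{-5518} = \left(-87638\right) \left(- \frac{1}{5518}\right) = \frac{43819}{2759}$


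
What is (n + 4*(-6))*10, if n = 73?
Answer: 490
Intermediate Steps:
(n + 4*(-6))*10 = (73 + 4*(-6))*10 = (73 - 24)*10 = 49*10 = 490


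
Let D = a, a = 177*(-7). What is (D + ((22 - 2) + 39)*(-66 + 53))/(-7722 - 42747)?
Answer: 2006/50469 ≈ 0.039747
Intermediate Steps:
a = -1239
D = -1239
(D + ((22 - 2) + 39)*(-66 + 53))/(-7722 - 42747) = (-1239 + ((22 - 2) + 39)*(-66 + 53))/(-7722 - 42747) = (-1239 + (20 + 39)*(-13))/(-50469) = (-1239 + 59*(-13))*(-1/50469) = (-1239 - 767)*(-1/50469) = -2006*(-1/50469) = 2006/50469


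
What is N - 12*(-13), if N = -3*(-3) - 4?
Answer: 161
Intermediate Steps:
N = 5 (N = 9 - 4 = 5)
N - 12*(-13) = 5 - 12*(-13) = 5 + 156 = 161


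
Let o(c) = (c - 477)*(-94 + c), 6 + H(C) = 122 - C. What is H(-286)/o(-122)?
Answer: 67/21564 ≈ 0.0031070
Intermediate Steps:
H(C) = 116 - C (H(C) = -6 + (122 - C) = 116 - C)
o(c) = (-477 + c)*(-94 + c)
H(-286)/o(-122) = (116 - 1*(-286))/(44838 + (-122)**2 - 571*(-122)) = (116 + 286)/(44838 + 14884 + 69662) = 402/129384 = 402*(1/129384) = 67/21564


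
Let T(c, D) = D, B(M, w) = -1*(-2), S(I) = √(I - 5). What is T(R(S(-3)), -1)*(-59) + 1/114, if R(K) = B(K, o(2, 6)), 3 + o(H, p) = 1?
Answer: 6727/114 ≈ 59.009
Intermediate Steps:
S(I) = √(-5 + I)
o(H, p) = -2 (o(H, p) = -3 + 1 = -2)
B(M, w) = 2
R(K) = 2
T(R(S(-3)), -1)*(-59) + 1/114 = -1*(-59) + 1/114 = 59 + 1/114 = 6727/114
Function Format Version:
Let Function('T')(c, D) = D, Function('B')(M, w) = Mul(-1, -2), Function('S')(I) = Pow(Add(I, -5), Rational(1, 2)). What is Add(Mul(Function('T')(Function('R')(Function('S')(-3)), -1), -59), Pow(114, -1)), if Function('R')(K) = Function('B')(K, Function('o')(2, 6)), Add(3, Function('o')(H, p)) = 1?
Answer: Rational(6727, 114) ≈ 59.009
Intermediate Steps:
Function('S')(I) = Pow(Add(-5, I), Rational(1, 2))
Function('o')(H, p) = -2 (Function('o')(H, p) = Add(-3, 1) = -2)
Function('B')(M, w) = 2
Function('R')(K) = 2
Add(Mul(Function('T')(Function('R')(Function('S')(-3)), -1), -59), Pow(114, -1)) = Add(Mul(-1, -59), Pow(114, -1)) = Add(59, Rational(1, 114)) = Rational(6727, 114)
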